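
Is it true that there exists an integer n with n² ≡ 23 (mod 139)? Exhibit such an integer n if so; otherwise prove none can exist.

There is no such integer.

Apply Euler's criterion with the prime 139: 23 is a quadratic residue iff 23^69 ≡ 1 (mod 139), and a non-residue iff it is ≡ −1.
Squaring successively (mod 139): 23^2 = 529 ≡ 112; 23^4 ≡ 112² = 12544 ≡ 34; 23^8 ≡ 34² = 1156 ≡ 44; 23^16 ≡ 44² = 1936 ≡ 129; 23^32 ≡ 129² = 16641 ≡ 100; 23^64 ≡ 100² = 10000 ≡ 131.
Since 69 = 64 + 4 + 1, 23^69 ≡ 131 · 34 · 23; multiplying out mod 139: 131·34 = 4454 ≡ 6, then 6·23 = 138 ≡ 138. Thus 23^69 ≡ 138 ≡ −1 (mod 139).
The value −1 means 23 is a non-residue modulo 139, so n² ≡ 23 (mod 139) is impossible.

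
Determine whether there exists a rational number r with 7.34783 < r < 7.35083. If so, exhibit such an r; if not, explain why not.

Look for a denominator N such that an integer falls strictly between N·7.34783 and N·7.35083. N = 20 works: 20·7.34783 = 146.95660 < 147 < 147.01660 = 20·7.35083.
So r = 147/20 works: it is a ratio of integers, and dividing 20·7.34783 < 147 < 20·7.35083 through by 20 gives 7.34783 < 147/20 < 7.35083.

r = 147/20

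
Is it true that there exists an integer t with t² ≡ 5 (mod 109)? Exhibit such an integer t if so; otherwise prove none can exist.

t = 21

t = 21 works: 21² = 441, and 441 − 5 = 436 = 4·109.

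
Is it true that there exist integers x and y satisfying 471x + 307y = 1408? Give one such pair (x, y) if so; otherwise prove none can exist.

x = 61, y = -89

471 and 307 are coprime, so 471x + 307y ranges over all of ℤ.
Euclidean algorithm: 471 = 1·307 + 164, 307 = 1·164 + 143, 164 = 1·143 + 21, 143 = 6·21 + 17, 21 = 1·17 + 4, 17 = 4·4 + 1, 4 = 4·1 + 0.
Unwinding: 1 = 17 − 4·4 = 17 − 4·(21 − 1·17) = −4·21 + 5·17 = −4·21 + 5·(143 − 6·21) = 5·143 − 34·21 = 5·143 − 34·(164 − 1·143) = −34·164 + 39·143 = −34·164 + 39·(307 − 1·164) = 39·307 − 73·164 = 39·307 − 73·(471 − 1·307) = −73·471 + 112·307, i.e. 471·(-73) + 307·112 = 1.
Times 1408: 471·(-102784) + 307·157696 = 1408, so (-102784, 157696) solves it.
Adding 335·307 to x and subtracting 335·471 from y gives the tidier solution (61, -89).
Check: 471·61 + 307·(-89) = 28731 − 27323 = 1408. ✓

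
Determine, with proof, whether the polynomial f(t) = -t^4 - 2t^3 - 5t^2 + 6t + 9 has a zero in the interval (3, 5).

No.

f(3) = -153 and f(5) = -961, both negative, so a sign-change argument is unavailable; we show f keeps this sign on the whole interval.
Shift to the endpoint 3: with t = 3 + u (0 < u < 2), one computes f(3 + u) = -u^4 - 14u^3 - 77u^2 - 186u - 153.
All 5 nonzero coefficients of this polynomial in u are negative; hence for u > 0 the value is a sum of negative terms (the constant -153 among them).
So f is strictly negative on (3, 5); no root exists in the interval.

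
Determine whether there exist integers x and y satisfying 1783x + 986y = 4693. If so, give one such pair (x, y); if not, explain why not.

x = 909, y = -1639

1783 and 986 are coprime, so 1783x + 986y ranges over all of ℤ.
Euclidean algorithm: 1783 = 1·986 + 797, 986 = 1·797 + 189, 797 = 4·189 + 41, 189 = 4·41 + 25, 41 = 1·25 + 16, 25 = 1·16 + 9, 16 = 1·9 + 7, 9 = 1·7 + 2, 7 = 3·2 + 1, 2 = 2·1 + 0.
Working back up the chain: 1 = 7 − 3·2 = 7 − 3·(9 − 1·7) = −3·9 + 4·7 = −3·9 + 4·(16 − 1·9) = 4·16 − 7·9 = 4·16 − 7·(25 − 1·16) = −7·25 + 11·16 = −7·25 + 11·(41 − 1·25) = 11·41 − 18·25 = 11·41 − 18·(189 − 4·41) = −18·189 + 83·41 = −18·189 + 83·(797 − 4·189) = 83·797 − 350·189 = 83·797 − 350·(986 − 1·797) = −350·986 + 433·797 = −350·986 + 433·(1783 − 1·986) = 433·1783 − 783·986. So 1783·433 + 986·(-783) = 1.
Times 4693: 1783·2032069 + 986·(-3674619) = 4693, so (2032069, -3674619) solves it.
Subtracting 2060·986 from x and adding 2060·1783 to y gives the tidier solution (909, -1639).
Indeed 1783·909 + 986·(-1639) = 1620747 − 1616054 = 4693.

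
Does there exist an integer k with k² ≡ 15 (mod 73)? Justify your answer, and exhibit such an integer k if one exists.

73 is prime, so by Euler's criterion 15 is a square mod 73 iff 15^((73−1)/2) = 15^36 ≡ 1 (mod 73).
Squaring successively (mod 73): 15^2 = 225 ≡ 6; 15^4 ≡ 6² = 36 ≡ 36; 15^8 ≡ 36² = 1296 ≡ 55; 15^16 ≡ 55² = 3025 ≡ 32; 15^32 ≡ 32² = 1024 ≡ 2.
Since 36 = 32 + 4, 15^36 ≡ 2 · 36; multiplying out mod 73: 2·36 = 72 ≡ 72. Thus 15^36 ≡ 72 ≡ −1 (mod 73).
By Euler's criterion 15 is a quadratic non-residue mod 73: no k satisfies k² ≡ 15 (mod 73).

No such integer exists.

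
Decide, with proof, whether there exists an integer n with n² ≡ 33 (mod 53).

53 is prime, so by Euler's criterion 33 is a square mod 53 iff 33^((53−1)/2) = 33^26 ≡ 1 (mod 53).
Repeated squaring mod 53: 33^2 = 1089 ≡ 29; 33^4 ≡ 29² = 841 ≡ 46; 33^8 ≡ 46² = 2116 ≡ 49; 33^16 ≡ 49² = 2401 ≡ 16.
Since 26 = 16 + 8 + 2, 33^26 ≡ 16 · 49 · 29; multiplying out mod 53: 16·49 = 784 ≡ 42, then 42·29 = 1218 ≡ 52. Thus 33^26 ≡ 52 ≡ −1 (mod 53).
By Euler's criterion 33 is a quadratic non-residue mod 53: no n satisfies n² ≡ 33 (mod 53).

No, no such integer exists.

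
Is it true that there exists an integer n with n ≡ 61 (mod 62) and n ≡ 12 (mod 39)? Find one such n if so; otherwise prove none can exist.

n = 1611

gcd(62, 39) = 1, so the Chinese Remainder Theorem guarantees exactly one residue class mod 2418 satisfying both.
Any solution of the first congruence is n = 61 + 62t; substituting into the second, 62t ≡ 12 − 61 ≡ 29 (mod 39).
62 ≡ 23 (mod 39), so this reads 23t ≡ 29 (mod 39). Since 23·17 = 391 = 10·39 + 1, the inverse of 23 mod 39 is 17.
Therefore t ≡ 17·29 = 493 ≡ 25 (mod 39).
With t = 25: n = 61 + 62·25 = 1611.
Check: 1611 mod 62 = 61, 1611 mod 39 = 12. ✓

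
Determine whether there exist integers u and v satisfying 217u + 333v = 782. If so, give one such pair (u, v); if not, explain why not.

Since gcd(217, 333) = 1, every integer is an integer combination of 217 and 333.
Run the Euclidean algorithm on 333 and 217: 333 = 1·217 + 116, 217 = 1·116 + 101, 116 = 1·101 + 15, 101 = 6·15 + 11, 15 = 1·11 + 4, 11 = 2·4 + 3, 4 = 1·3 + 1, 3 = 3·1 + 0.
Unwinding: 1 = 4 − 1·3 = 4 − (11 − 2·4) = −11 + 3·4 = −11 + 3·(15 − 1·11) = 3·15 − 4·11 = 3·15 − 4·(101 − 6·15) = −4·101 + 27·15 = −4·101 + 27·(116 − 1·101) = 27·116 − 31·101 = 27·116 − 31·(217 − 1·116) = −31·217 + 58·116 = −31·217 + 58·(333 − 1·217) = 58·333 − 89·217, i.e. 217·(-89) + 333·58 = 1.
Times 782: 217·(-69598) + 333·45356 = 782, so (-69598, 45356) solves it.
Shifting by a multiple of (333, −217) keeps it a solution: u = -69598 + 210·333 = 332, v = 45356 − 210·217 = -214.
Indeed 217·332 + 333·(-214) = 72044 − 71262 = 782.

u = 332, v = -214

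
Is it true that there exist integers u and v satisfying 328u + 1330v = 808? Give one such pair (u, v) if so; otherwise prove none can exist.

gcd(328, 1330) = 2, and 2 divides 808, so integer solutions exist.
Dividing through by 2 reduces the equation to 164u + 665v = 404.
Dividing repeatedly: 665 = 4·164 + 9, 164 = 18·9 + 2, 9 = 4·2 + 1, 2 = 2·1 + 0.
Working back up the chain: 1 = 9 − 4·2 = 9 − 4·(164 − 18·9) = −4·164 + 73·9 = −4·164 + 73·(665 − 4·164) = 73·665 − 296·164. So 164·(-296) + 665·73 = 1.
Scaling by 404 gives the particular solution (u, v) = (-119584, 29492).
Shifting by a multiple of (665, −164) keeps it a solution: u = -119584 + 180·665 = 116, v = 29492 − 180·164 = -28.
Indeed 328·116 + 1330·(-28) = 38048 − 37240 = 808.

u = 116, v = -28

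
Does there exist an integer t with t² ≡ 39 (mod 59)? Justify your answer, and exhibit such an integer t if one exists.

Apply Euler's criterion with the prime 59: 39 is a quadratic residue iff 39^29 ≡ 1 (mod 59), and a non-residue iff it is ≡ −1.
Repeated squaring mod 59: 39^2 = 1521 ≡ 46; 39^4 ≡ 46² = 2116 ≡ 51; 39^8 ≡ 51² = 2601 ≡ 5; 39^16 ≡ 5² = 25 ≡ 25.
Since 29 = 16 + 8 + 4 + 1, 39^29 ≡ 25 · 5 · 51 · 39; multiplying out mod 59: 25·5 = 125 ≡ 7, then 7·51 = 357 ≡ 3, then 3·39 = 117 ≡ 58. Thus 39^29 ≡ 58 ≡ −1 (mod 59).
By Euler's criterion 39 is a quadratic non-residue mod 59: no t satisfies t² ≡ 39 (mod 59).

No such integer exists.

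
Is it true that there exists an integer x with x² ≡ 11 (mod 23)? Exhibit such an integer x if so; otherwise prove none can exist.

Apply Euler's criterion with the prime 23: 11 is a quadratic residue iff 11^11 ≡ 1 (mod 23), and a non-residue iff it is ≡ −1.
Squaring successively (mod 23): 11^2 = 121 ≡ 6; 11^4 ≡ 6² = 36 ≡ 13; 11^8 ≡ 13² = 169 ≡ 8.
Since 11 = 8 + 2 + 1, 11^11 ≡ 8 · 6 · 11; multiplying out mod 23: 8·6 = 48 ≡ 2, then 2·11 = 22 ≡ 22. Thus 11^11 ≡ 22 ≡ −1 (mod 23).
By Euler's criterion 11 is a quadratic non-residue mod 23: no x satisfies x² ≡ 11 (mod 23).

No such integer exists.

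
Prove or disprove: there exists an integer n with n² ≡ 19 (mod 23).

There is no such integer.

23 is prime, so by Euler's criterion 19 is a square mod 23 iff 19^((23−1)/2) = 19^11 ≡ 1 (mod 23).
Squaring successively (mod 23): 19^2 = 361 ≡ 16; 19^4 ≡ 16² = 256 ≡ 3; 19^8 ≡ 3² = 9 ≡ 9.
Since 11 = 8 + 2 + 1, 19^11 ≡ 9 · 16 · 19; multiplying out mod 23: 9·16 = 144 ≡ 6, then 6·19 = 114 ≡ 22. Thus 19^11 ≡ 22 ≡ −1 (mod 23).
The value −1 means 19 is a non-residue modulo 23, so n² ≡ 19 (mod 23) is impossible.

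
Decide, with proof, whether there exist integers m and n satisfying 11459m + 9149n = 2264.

No, no such integers exist.

Any value of 11459m + 9149n is a multiple of gcd(11459, 9149) = 7.
But 2264 = 7·323 + 3, so 7 ∤ 2264.
So the equation is unsolvable over ℤ.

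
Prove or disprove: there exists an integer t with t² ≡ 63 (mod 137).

t = 36

Take t = 36. Then 36² = 1296 = 9·137 + 63, so 36² ≡ 63 (mod 137).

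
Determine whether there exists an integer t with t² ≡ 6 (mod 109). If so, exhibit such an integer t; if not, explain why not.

No such integer exists.

109 is prime, so by Euler's criterion 6 is a square mod 109 iff 6^((109−1)/2) = 6^54 ≡ 1 (mod 109).
Repeated squaring mod 109: 6^2 = 36 ≡ 36; 6^4 ≡ 36² = 1296 ≡ 97; 6^8 ≡ 97² = 9409 ≡ 35; 6^16 ≡ 35² = 1225 ≡ 26; 6^32 ≡ 26² = 676 ≡ 22.
Since 54 = 32 + 16 + 4 + 2, 6^54 ≡ 22 · 26 · 97 · 36; multiplying out mod 109: 22·26 = 572 ≡ 27, then 27·97 = 2619 ≡ 3, then 3·36 = 108 ≡ 108. Thus 6^54 ≡ 108 ≡ −1 (mod 109).
The value −1 means 6 is a non-residue modulo 109, so t² ≡ 6 (mod 109) is impossible.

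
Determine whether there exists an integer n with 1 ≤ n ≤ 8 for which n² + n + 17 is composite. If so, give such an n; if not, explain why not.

There is no such integer n in that range.

The values for n = 1, 2, …, 8 are 19, 23, 29, 37, 47, 59, 73, 89, and each of these is prime.
So no value in the range makes the expression composite.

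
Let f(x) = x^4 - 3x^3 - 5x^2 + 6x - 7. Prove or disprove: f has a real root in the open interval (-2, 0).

f(-2) = 1 and f(0) = -7, which have opposite signs.
Since f is a polynomial it is continuous on [-2, 0].
By the Intermediate Value Theorem, f takes the value 0 somewhere in the open interval.

Such a root exists.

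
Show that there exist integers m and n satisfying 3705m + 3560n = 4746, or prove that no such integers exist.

No such integers exist.

gcd(3705, 3560) = 5, so every integer of the form 3705m + 3560n is a multiple of 5.
But 4746 = 5·949 + 1, so 5 ∤ 4746.
Therefore 3705m + 3560n = 4746 has no solution in integers.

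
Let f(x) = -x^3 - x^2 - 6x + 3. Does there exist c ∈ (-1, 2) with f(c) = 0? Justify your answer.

f(-1) = 9 and f(2) = -21, which have opposite signs.
Since f is a polynomial it is continuous on [-1, 2].
By the Intermediate Value Theorem, f takes the value 0 somewhere in the open interval.

Yes, f has a root in the interval.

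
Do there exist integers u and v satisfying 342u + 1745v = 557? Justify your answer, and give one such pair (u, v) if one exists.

342 and 1745 are coprime, so 342u + 1745v ranges over all of ℤ.
Dividing repeatedly: 1745 = 5·342 + 35, 342 = 9·35 + 27, 35 = 1·27 + 8, 27 = 3·8 + 3, 8 = 2·3 + 2, 3 = 1·2 + 1, 2 = 2·1 + 0.
Working back up the chain: 1 = 3 − 1·2 = 3 − (8 − 2·3) = −8 + 3·3 = −8 + 3·(27 − 3·8) = 3·27 − 10·8 = 3·27 − 10·(35 − 1·27) = −10·35 + 13·27 = −10·35 + 13·(342 − 9·35) = 13·342 − 127·35 = 13·342 − 127·(1745 − 5·342) = −127·1745 + 648·342. So 342·648 + 1745·(-127) = 1.
Times 557: 342·360936 + 1745·(-70739) = 557, so (360936, -70739) solves it.
The general solution is u = 360936 + 1745k, v = -70739 − 342k; taking k = -206 gives the smaller pair u = 1466, v = -287.
Check: 342·1466 + 1745·(-287) = 501372 − 500815 = 557. ✓

u = 1466, v = -287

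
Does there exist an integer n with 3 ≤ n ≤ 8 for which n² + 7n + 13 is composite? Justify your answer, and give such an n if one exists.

At n = 6: 6² + 7·6 + 13 = 91 = 7·13, which is composite.

n = 6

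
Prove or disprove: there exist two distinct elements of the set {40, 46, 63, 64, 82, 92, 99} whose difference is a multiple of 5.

64 and 99 are such a pair.

64 mod 5 = 4 and 99 mod 5 = 4, so 99 − 64 = 35 = 7·5.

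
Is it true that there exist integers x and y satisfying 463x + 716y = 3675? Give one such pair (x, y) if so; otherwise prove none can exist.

463 and 716 are coprime, so 463x + 716y ranges over all of ℤ.
Run the Euclidean algorithm on 716 and 463: 716 = 1·463 + 253, 463 = 1·253 + 210, 253 = 1·210 + 43, 210 = 4·43 + 38, 43 = 1·38 + 5, 38 = 7·5 + 3, 5 = 1·3 + 2, 3 = 1·2 + 1, 2 = 2·1 + 0.
Back-substituting, 1 = 3 − 1·2 = 3 − (5 − 1·3) = −5 + 2·3 = −5 + 2·(38 − 7·5) = 2·38 − 15·5 = 2·38 − 15·(43 − 1·38) = −15·43 + 17·38 = −15·43 + 17·(210 − 4·43) = 17·210 − 83·43 = 17·210 − 83·(253 − 1·210) = −83·253 + 100·210 = −83·253 + 100·(463 − 1·253) = 100·463 − 183·253 = 100·463 − 183·(716 − 1·463) = −183·716 + 283·463; that is, 463·283 + 716·(-183) = 1.
Multiplying through by 3675: x = 283·3675 = 1040025, y = (-183)·3675 = -672525 is a solution.
The general solution is x = 1040025 + 716k, y = -672525 − 463k; taking k = -1452 gives the smaller pair x = 393, y = -249.
Check: 463·393 + 716·(-249) = 181959 − 178284 = 3675. ✓

x = 393, y = -249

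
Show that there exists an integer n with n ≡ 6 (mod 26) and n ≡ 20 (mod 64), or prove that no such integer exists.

n = 84

The moduli are not coprime: gcd(26, 64) = 2. Compatibility requires 2 ∣ (20 − 6) = 14, which holds, so solutions exist.
Step through n = 6, 6 + 26, 6 + 2·26, …: the values 6, 32, 58, 84 reduce mod 64 to 6, 32, 58, 20. The value 84 hits 20.
Indeed 84 ≡ 6 (mod 26) and 84 ≡ 20 (mod 64).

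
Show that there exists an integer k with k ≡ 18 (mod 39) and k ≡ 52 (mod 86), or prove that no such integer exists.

k = 2202

The moduli 39 and 86 are coprime, so by the Chinese Remainder Theorem a unique solution modulo 3354 exists.
Write k = 18 + 39t and require 18 + 39t ≡ 52 (mod 86), i.e. 39t ≡ 34 (mod 86).
To invert 39 modulo 86: 86 = 2·39 + 8, 39 = 4·8 + 7, 8 = 1·7 + 1, 7 = 7·1 + 0, and unwinding, 1 = 8 − 1·7 = 8 − (39 − 4·8) = −39 + 5·8 = −39 + 5·(86 − 2·39) = 5·86 − 11·39. Thus 39⁻¹ ≡ -11 ≡ 75 (mod 86).
Multiplying by 75: t ≡ 75·34 = 2550 ≡ 56 (mod 86).
With t = 56: k = 18 + 39·56 = 2202.
Indeed 2202 ≡ 18 (mod 39) and 2202 ≡ 52 (mod 86).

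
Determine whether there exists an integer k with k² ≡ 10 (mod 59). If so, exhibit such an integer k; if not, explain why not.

There is no such integer.

Apply Euler's criterion with the prime 59: 10 is a quadratic residue iff 10^29 ≡ 1 (mod 59), and a non-residue iff it is ≡ −1.
Repeated squaring mod 59: 10^2 = 100 ≡ 41; 10^4 ≡ 41² = 1681 ≡ 29; 10^8 ≡ 29² = 841 ≡ 15; 10^16 ≡ 15² = 225 ≡ 48.
Since 29 = 16 + 8 + 4 + 1, 10^29 ≡ 48 · 15 · 29 · 10; multiplying out mod 59: 48·15 = 720 ≡ 12, then 12·29 = 348 ≡ 53, then 53·10 = 530 ≡ 58. Thus 10^29 ≡ 58 ≡ −1 (mod 59).
By Euler's criterion 10 is a quadratic non-residue mod 59: no k satisfies k² ≡ 10 (mod 59).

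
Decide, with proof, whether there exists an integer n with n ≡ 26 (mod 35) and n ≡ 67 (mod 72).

n = 2371

Since 35 and 72 share no common factor, CRT says the pair of congruences has a solution (unique mod 2520).
Write n = 26 + 35t and require 26 + 35t ≡ 67 (mod 72), i.e. 35t ≡ 41 (mod 72).
Note 35·35 = 1225 ≡ 1 (mod 72) (as 1225 − 1 = 17·72), so 35⁻¹ ≡ 35.
Therefore t ≡ 35·41 = 1435 ≡ 67 (mod 72).
With t = 67: n = 26 + 35·67 = 2371.
Check: 2371 mod 35 = 26, 2371 mod 72 = 67. ✓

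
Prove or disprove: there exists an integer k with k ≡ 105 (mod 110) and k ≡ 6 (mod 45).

Both moduli are multiples of 5 = gcd(110, 45), so any solution would satisfy k ≡ 105 and k ≡ 6 modulo 5 simultaneously.
However 105 ≡ 0 and 6 ≡ 1 (mod 5), and 0 ≠ 1.
Hence the system has no solution.

No, no such integer exists.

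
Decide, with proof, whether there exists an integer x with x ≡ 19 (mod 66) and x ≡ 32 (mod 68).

Both moduli are multiples of 2 = gcd(66, 68), so any solution would satisfy x ≡ 19 and x ≡ 32 modulo 2 simultaneously.
These are incompatible: 19 − 32 = -13 is not divisible by 2.
Hence the system has no solution.

No such integer exists.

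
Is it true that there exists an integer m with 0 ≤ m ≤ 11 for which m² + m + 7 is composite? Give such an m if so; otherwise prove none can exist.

m = 4

At m = 4: 4² + 4 + 7 = 27 = 3·9, which is composite.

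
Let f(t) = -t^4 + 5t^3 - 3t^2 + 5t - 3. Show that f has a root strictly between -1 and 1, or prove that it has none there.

f(-1) = -17 and f(1) = 3, which have opposite signs.
f is continuous everywhere (it is a polynomial), in particular on [-1, 1].
By the Intermediate Value Theorem f must vanish at some point of (-1, 1).

Yes, f has a root in the interval.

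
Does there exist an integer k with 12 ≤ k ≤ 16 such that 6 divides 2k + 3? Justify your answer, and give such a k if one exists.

For k = 12, 13, …, 16 the values of 2k + 3 modulo 6 are 3, 5, 1, 3, 5 respectively.
None is 0, so 6 never divides 2k + 3 on this range.

No such integer k in that range exists.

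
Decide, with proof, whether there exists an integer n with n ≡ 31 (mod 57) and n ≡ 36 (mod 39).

No, no such integer exists.

Both moduli are multiples of 3 = gcd(57, 39), so any solution would satisfy n ≡ 31 and n ≡ 36 modulo 3 simultaneously.
However 31 ≡ 1 and 36 ≡ 0 (mod 3), and 1 ≠ 0.
So no integer satisfies both congruences.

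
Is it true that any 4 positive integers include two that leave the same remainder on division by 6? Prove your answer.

No; for instance {22, 23, 24, 25} is a counterexample.

Take the 4 consecutive integers 22, 23, 24, 25: their residues mod 6 are all distinct because 4 ≤ 6.
Hence this collection has no pair with equal remainders mod 6, disproving the claim.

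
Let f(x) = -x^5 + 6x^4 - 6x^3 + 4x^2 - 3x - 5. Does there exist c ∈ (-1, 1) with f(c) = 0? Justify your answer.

f(-1) = 15 and f(1) = -5, which have opposite signs.
Since f is a polynomial it is continuous on [-1, 1].
By the Intermediate Value Theorem, f takes the value 0 somewhere in the open interval.

Yes, such a c exists.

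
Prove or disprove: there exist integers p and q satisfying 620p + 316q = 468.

gcd(620, 316) = 4, and 4 divides 468, so integer solutions exist.
Dividing through by 4 reduces the equation to 155p + 79q = 117.
Euclidean algorithm: 155 = 1·79 + 76, 79 = 1·76 + 3, 76 = 25·3 + 1, 3 = 3·1 + 0.
Back-substituting, 1 = 76 − 25·3 = 76 − 25·(79 − 1·76) = −25·79 + 26·76 = −25·79 + 26·(155 − 1·79) = 26·155 − 51·79; that is, 155·26 + 79·(-51) = 1.
Times 117: 155·3042 + 79·(-5967) = 117, so (3042, -5967) solves it.
The general solution is p = 3042 + 79k, q = -5967 − 155k; taking k = -38 gives the smaller pair p = 40, q = -77.
Indeed 620·40 + 316·(-77) = 24800 − 24332 = 468.

p = 40, q = -77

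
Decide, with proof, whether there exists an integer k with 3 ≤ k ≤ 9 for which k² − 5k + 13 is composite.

k = 9

At k = 9: 9² − 5·9 + 13 = 49 = 7·7, which is composite.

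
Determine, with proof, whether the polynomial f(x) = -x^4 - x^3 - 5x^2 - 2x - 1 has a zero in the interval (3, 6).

f has no root in that interval.

f(3) = -160 and f(6) = -1705, both negative, so a sign-change argument is unavailable; we show f keeps this sign on the whole interval.
Substitute x = 3 + u, where 0 < u < 3 on the interval. Expanding, f(3 + u) = -u^4 - 13u^3 - 68u^2 - 167u - 160.
All 5 nonzero coefficients of this polynomial in u are negative; hence for u > 0 the value is a sum of negative terms (the constant -160 among them).
Therefore f(x) < 0 throughout (3, 6), and f has no zero there.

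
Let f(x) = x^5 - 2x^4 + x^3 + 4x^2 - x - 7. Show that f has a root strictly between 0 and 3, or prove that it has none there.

Yes, f has a root in the interval.

f(0) = -7 and f(3) = 134, which have opposite signs.
f is continuous everywhere (it is a polynomial), in particular on [0, 3].
By the Intermediate Value Theorem, f takes the value 0 somewhere in the open interval.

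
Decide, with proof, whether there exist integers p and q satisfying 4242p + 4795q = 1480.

Any value of 4242p + 4795q is a multiple of gcd(4242, 4795) = 7.
But 1480 is not a multiple of 7 (it leaves remainder 3).
Therefore 4242p + 4795q = 1480 has no solution in integers.

No, no such integers exist.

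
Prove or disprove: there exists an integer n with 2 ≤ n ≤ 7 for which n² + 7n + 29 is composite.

No, no such integer n in that range exists.

The values for n = 2, 3, …, 7 are 47, 59, 73, 89, 107, 127, and each of these is prime.
So no value in the range makes the expression composite.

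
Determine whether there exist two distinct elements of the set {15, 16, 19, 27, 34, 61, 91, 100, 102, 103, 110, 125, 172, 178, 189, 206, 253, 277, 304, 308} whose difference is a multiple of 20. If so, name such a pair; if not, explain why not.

Residues mod 20: 15↦15, 16↦16, 19↦19, 27↦7, 34↦14, 61↦1, 91↦11, 100↦0, 102↦2, 103↦3, 110↦10, 125↦5, 172↦12, 178↦18, 189↦9, 206↦6, 253↦13, 277↦17, 304↦4, 308↦8.
These 20 residues are pairwise different, hence no difference of two elements is divisible by 20.

No, no such pair exists.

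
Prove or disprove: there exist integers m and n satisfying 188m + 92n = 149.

No such integers exist.

Any value of 188m + 92n is a multiple of gcd(188, 92) = 4.
But 149 is not a multiple of 4 (it leaves remainder 1).
Therefore 188m + 92n = 149 has no solution in integers.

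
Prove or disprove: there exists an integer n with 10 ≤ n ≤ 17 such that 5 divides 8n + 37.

n = 11

n = 11 works, since 8·11 + 37 = 125 = 25·5.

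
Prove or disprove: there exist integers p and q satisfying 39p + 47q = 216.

Since gcd(39, 47) = 1, every integer is an integer combination of 39 and 47.
Euclidean algorithm: 47 = 1·39 + 8, 39 = 4·8 + 7, 8 = 1·7 + 1, 7 = 7·1 + 0.
Back-substituting, 1 = 8 − 1·7 = 8 − (39 − 4·8) = −39 + 5·8 = −39 + 5·(47 − 1·39) = 5·47 − 6·39; that is, 39·(-6) + 47·5 = 1.
Multiplying through by 216: p = (-6)·216 = -1296, q = 5·216 = 1080 is a solution.
Shifting by a multiple of (47, −39) keeps it a solution: p = -1296 + 28·47 = 20, q = 1080 − 28·39 = -12.
Check: 39·20 + 47·(-12) = 780 − 564 = 216. ✓

p = 20, q = -12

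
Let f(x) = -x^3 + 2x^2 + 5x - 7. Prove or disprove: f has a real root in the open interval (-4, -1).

f(-4) = 69 and f(-1) = -9, which have opposite signs.
f is continuous everywhere (it is a polynomial), in particular on [-4, -1].
By the Intermediate Value Theorem, f takes the value 0 somewhere in the open interval.

Yes, f has a root in the interval.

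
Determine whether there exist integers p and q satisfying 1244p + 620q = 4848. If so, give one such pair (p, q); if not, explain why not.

p = 127, q = -247

gcd(1244, 620) = 4, and 4 divides 4848, so integer solutions exist.
Dividing through by 4 reduces the equation to 311p + 155q = 1212.
Dividing repeatedly: 311 = 2·155 + 1, 155 = 155·1 + 0.
Back-substituting, 1 = 311 − 2·155; that is, 311·1 + 155·(-2) = 1.
Scaling by 1212 gives the particular solution (p, q) = (1212, -2424).
The general solution is p = 1212 + 155k, q = -2424 − 311k; taking k = -7 gives the smaller pair p = 127, q = -247.
Indeed 1244·127 + 620·(-247) = 157988 − 153140 = 4848.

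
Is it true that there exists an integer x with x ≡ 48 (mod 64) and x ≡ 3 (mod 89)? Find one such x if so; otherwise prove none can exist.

x = 4720

gcd(64, 89) = 1, so the Chinese Remainder Theorem guarantees exactly one residue class mod 5696 satisfying both.
Write x = 48 + 64t and require 48 + 64t ≡ 3 (mod 89), i.e. 64t ≡ 44 (mod 89).
Invert 64 mod 89 by the Euclidean algorithm: 89 = 1·64 + 25, 64 = 2·25 + 14, 25 = 1·14 + 11, 14 = 1·11 + 3, 11 = 3·3 + 2, 3 = 1·2 + 1, 2 = 2·1 + 0; back-substituting, 1 = 3 − 1·2 = 3 − (11 − 3·3) = −11 + 4·3 = −11 + 4·(14 − 1·11) = 4·14 − 5·11 = 4·14 − 5·(25 − 1·14) = −5·25 + 9·14 = −5·25 + 9·(64 − 2·25) = 9·64 − 23·25 = 9·64 − 23·(89 − 1·64) = −23·89 + 32·64. Hence 64·32 ≡ 1, so 64⁻¹ ≡ 32 (mod 89).
Therefore t ≡ 32·44 = 1408 ≡ 73 (mod 89).
With t = 73: x = 48 + 64·73 = 4720.
Indeed 4720 ≡ 48 (mod 64) and 4720 ≡ 3 (mod 89).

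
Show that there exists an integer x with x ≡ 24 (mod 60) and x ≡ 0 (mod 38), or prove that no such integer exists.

gcd(60, 38) = 2. A simultaneous solution exists iff 24 ≡ 0 (mod 2); here 24 mod 2 = 0 = 0 mod 2, so it does.
Write x = 24 + 60t. Then 60t ≡ 0 − 24 ≡ 14 (mod 38); dividing through by 2 gives 30t ≡ 7 (mod 19).
30 ≡ 11 (mod 19), so this reads 11t ≡ 7 (mod 19). Since 11·7 = 77 = 4·19 + 1, the inverse of 11 mod 19 is 7.
Multiplying by 7: t ≡ 7·7 = 49 ≡ 11 (mod 19).
Then x = 24 + 60·11 = 684.
Check: 684 mod 60 = 24, 684 mod 38 = 0. ✓

x = 684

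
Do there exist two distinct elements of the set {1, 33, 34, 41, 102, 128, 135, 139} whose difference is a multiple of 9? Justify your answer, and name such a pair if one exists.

There is no such pair.

Two integers differ by a multiple of 9 exactly when they have the same residue mod 9. The residues are 1↦1, 33↦6, 34↦7, 41↦5, 102↦3, 128↦2, 135↦0, 139↦4.
All 8 residues are distinct, so no two elements differ by a multiple of 9.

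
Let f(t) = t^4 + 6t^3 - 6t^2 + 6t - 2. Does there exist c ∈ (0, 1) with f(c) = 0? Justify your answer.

Yes, such a c exists.

f(0) = -2 and f(1) = 5, which have opposite signs.
Since f is a polynomial it is continuous on [0, 1].
So by the Intermediate Value Theorem there is a c strictly between 0 and 1 with f(c) = 0.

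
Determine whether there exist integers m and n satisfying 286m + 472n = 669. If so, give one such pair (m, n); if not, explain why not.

Any value of 286m + 472n is a multiple of gcd(286, 472) = 2.
But 669 = 2·334 + 1, so 2 ∤ 669.
So the equation is unsolvable over ℤ.

There are no such integers.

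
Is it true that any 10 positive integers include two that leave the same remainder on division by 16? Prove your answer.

Consider the 10 integers 76, 77, …, 85. They lie in distinct residue classes modulo 16, since 10 ≤ 16.
Hence this collection has no pair with equal remainders mod 16, disproving the claim.

No, the set {76, 77, 78, 79, 80, 81, 82, 83, 84, 85} is a counterexample.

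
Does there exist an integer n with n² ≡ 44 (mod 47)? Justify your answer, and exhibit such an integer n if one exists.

No such integer exists.

47 is prime, so by Euler's criterion 44 is a square mod 47 iff 44^((47−1)/2) = 44^23 ≡ 1 (mod 47).
Squaring successively (mod 47): 44^2 = 1936 ≡ 9; 44^4 ≡ 9² = 81 ≡ 34; 44^8 ≡ 34² = 1156 ≡ 28; 44^16 ≡ 28² = 784 ≡ 32.
Since 23 = 16 + 4 + 2 + 1, 44^23 ≡ 32 · 34 · 9 · 44; multiplying out mod 47: 32·34 = 1088 ≡ 7, then 7·9 = 63 ≡ 16, then 16·44 = 704 ≡ 46. Thus 44^23 ≡ 46 ≡ −1 (mod 47).
The value −1 means 44 is a non-residue modulo 47, so n² ≡ 44 (mod 47) is impossible.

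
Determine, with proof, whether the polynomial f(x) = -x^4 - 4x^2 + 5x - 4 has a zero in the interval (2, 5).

The endpoint values f(2) = -26 and f(5) = -704 are both negative. Claim: f(x) < 0 for every x in (2, 5).
Shift to the endpoint 2: with x = 2 + u (0 < u < 3), one computes f(2 + u) = -u^4 - 8u^3 - 28u^2 - 43u - 26.
The nonzero coefficients here are all negative, so for u > 0 every term is negative (or zero), and the constant term -26 is strictly negative.
Therefore f(x) < 0 throughout (2, 5), and f has no zero there.

No such root exists.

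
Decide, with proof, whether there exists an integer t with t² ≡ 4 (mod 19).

t = 17 works: 17² = 289, and 289 − 4 = 285 = 15·19.

t = 17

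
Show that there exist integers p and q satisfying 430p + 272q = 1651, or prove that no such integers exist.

Both 430 and 272 are divisible by gcd(430, 272) = 2, hence so is any combination 430p + 272q.
But 1651 = 2·825 + 1, so 2 ∤ 1651.
Hence no integers p, q satisfy the equation.

No, no such integers exist.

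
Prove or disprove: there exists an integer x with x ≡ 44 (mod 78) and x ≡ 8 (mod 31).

x = 1682

gcd(78, 31) = 1, so the Chinese Remainder Theorem guarantees exactly one residue class mod 2418 satisfying both.
Write x = 44 + 78t and require 44 + 78t ≡ 8 (mod 31), i.e. 78t ≡ 26 (mod 31).
78 ≡ 16 (mod 31), so this reads 16t ≡ 26 (mod 31). Invert 16 mod 31 by the Euclidean algorithm: 31 = 1·16 + 15, 16 = 1·15 + 1, 15 = 15·1 + 0; back-substituting, 1 = 16 − 1·15 = 16 − (31 − 1·16) = −31 + 2·16. Hence 16·2 ≡ 1, so 16⁻¹ ≡ 2 (mod 31).
Multiplying by 2: t ≡ 2·26 = 52 ≡ 21 (mod 31).
Taking t = 21 gives x = 44 + 78·21 = 1682.
Indeed 1682 ≡ 44 (mod 78) and 1682 ≡ 8 (mod 31).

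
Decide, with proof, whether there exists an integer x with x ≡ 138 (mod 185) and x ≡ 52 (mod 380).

Reduce both congruences modulo 5, which divides 185 and 380: they say x ≡ 138 (mod 5) and x ≡ 52 (mod 5).
However 138 ≡ 3 and 52 ≡ 2 (mod 5), and 3 ≠ 2.
So no integer satisfies both congruences.

No such integer exists.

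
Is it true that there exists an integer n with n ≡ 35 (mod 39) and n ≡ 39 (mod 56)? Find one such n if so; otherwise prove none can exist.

The moduli 39 and 56 are coprime, so by the Chinese Remainder Theorem a unique solution modulo 2184 exists.
Write n = 35 + 39t and require 35 + 39t ≡ 39 (mod 56), i.e. 39t ≡ 4 (mod 56).
To invert 39 modulo 56: 56 = 1·39 + 17, 39 = 2·17 + 5, 17 = 3·5 + 2, 5 = 2·2 + 1, 2 = 2·1 + 0, and unwinding, 1 = 5 − 2·2 = 5 − 2·(17 − 3·5) = −2·17 + 7·5 = −2·17 + 7·(39 − 2·17) = 7·39 − 16·17 = 7·39 − 16·(56 − 1·39) = −16·56 + 23·39. Thus 39⁻¹ ≡ 23 (mod 56).
Multiplying by 23: t ≡ 23·4 = 92 ≡ 36 (mod 56).
With t = 36: n = 35 + 39·36 = 1439.
Check: 1439 mod 39 = 35, 1439 mod 56 = 39. ✓

n = 1439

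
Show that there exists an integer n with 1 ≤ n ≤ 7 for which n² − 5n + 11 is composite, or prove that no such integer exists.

n = 7

At n = 7: 7² − 5·7 + 11 = 25 = 5·5, which is composite.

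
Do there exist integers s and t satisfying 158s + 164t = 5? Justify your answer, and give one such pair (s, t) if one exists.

There are no such integers.

gcd(158, 164) = 2, so every integer of the form 158s + 164t is a multiple of 2.
However 5 leaves remainder 1 on division by 2.
So the equation is unsolvable over ℤ.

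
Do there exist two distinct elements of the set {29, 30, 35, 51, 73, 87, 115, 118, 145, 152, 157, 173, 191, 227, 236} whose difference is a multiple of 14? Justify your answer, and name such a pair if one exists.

The pair (51, 191) works.

51 mod 14 = 9 and 191 mod 14 = 9, so 191 − 51 = 140 = 10·14.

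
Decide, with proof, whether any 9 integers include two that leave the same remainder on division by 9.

No; for instance {13, 14, 15, 16, 17, 18, 19, 20, 21} is a counterexample.

Take the 9 consecutive integers 13, 14, …, 21: their residues mod 9 are all distinct because 9 ≤ 9.
So no two of them leave the same remainder on division by 9; the claim fails for this set.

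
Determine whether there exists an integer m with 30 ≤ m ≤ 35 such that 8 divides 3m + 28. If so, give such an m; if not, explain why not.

No such integer m in that range exists.

At m = 30, 3·30 + 28 = 118 ≡ 6 (mod 8), and each step in m adds 3, giving residues 6, 1, 4, 7, 2, 5 for m = 30, 31, …, 35.
The residue 0 does not occur, so no m in [30, 35] makes 3m + 28 a multiple of 8.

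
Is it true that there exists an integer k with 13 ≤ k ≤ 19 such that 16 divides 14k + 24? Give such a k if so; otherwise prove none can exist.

There is no such integer k in that range.

For k = 13, 14, …, 19 the values of 14k + 24 modulo 16 are 14, 12, 10, 8, 6, 4, 2 respectively.
None is 0, so 16 never divides 14k + 24 on this range.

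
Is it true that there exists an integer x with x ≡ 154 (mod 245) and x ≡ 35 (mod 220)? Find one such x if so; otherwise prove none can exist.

No such integer exists.

gcd(245, 220) = 5. If x ≡ 154 (mod 245) and x ≡ 35 (mod 220), then x ≡ 154 (mod 5) and x ≡ 35 (mod 5).
However 154 ≡ 4 and 35 ≡ 0 (mod 5), and 4 ≠ 0.
So no integer satisfies both congruences.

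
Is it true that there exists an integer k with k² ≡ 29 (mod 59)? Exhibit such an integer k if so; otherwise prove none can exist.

k = 41 works: 41² = 1681, and 1681 − 29 = 1652 = 28·59.

k = 41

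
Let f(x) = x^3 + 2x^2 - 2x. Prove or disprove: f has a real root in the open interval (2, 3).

No such root exists.

f(2) = 12 and f(3) = 39, both positive, so a sign-change argument is unavailable; we show f keeps this sign on the whole interval.
Substitute x = 2 + u, where 0 < u < 1 on the interval. Expanding, f(2 + u) = u^3 + 8u^2 + 18u + 12.
All 4 nonzero coefficients of this polynomial in u are positive; hence for u > 0 the value is a sum of positive terms (the constant 12 among them).
Therefore f(x) > 0 throughout (2, 3), and f has no zero there.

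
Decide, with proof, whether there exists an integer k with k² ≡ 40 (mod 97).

97 is prime, so by Euler's criterion 40 is a square mod 97 iff 40^((97−1)/2) = 40^48 ≡ 1 (mod 97).
Squaring successively (mod 97): 40^2 = 1600 ≡ 48; 40^4 ≡ 48² = 2304 ≡ 73; 40^8 ≡ 73² = 5329 ≡ 91; 40^16 ≡ 91² = 8281 ≡ 36; 40^32 ≡ 36² = 1296 ≡ 35.
Since 48 = 32 + 16, 40^48 ≡ 35 · 36; multiplying out mod 97: 35·36 = 1260 ≡ 96. Thus 40^48 ≡ 96 ≡ −1 (mod 97).
The value −1 means 40 is a non-residue modulo 97, so k² ≡ 40 (mod 97) is impossible.

There is no such integer.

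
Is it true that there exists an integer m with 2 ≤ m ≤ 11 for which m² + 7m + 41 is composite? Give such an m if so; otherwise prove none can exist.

At m = 8: 8² + 7·8 + 41 = 161 = 7·23, which is composite.

m = 8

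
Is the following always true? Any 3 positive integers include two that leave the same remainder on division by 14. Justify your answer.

No, the set {57, 58, 59} is a counterexample.

Consider the 3 integers 57, 58, 59. They lie in distinct residue classes modulo 14, since 3 ≤ 14.
Hence this collection has no pair with equal remainders mod 14, disproving the claim.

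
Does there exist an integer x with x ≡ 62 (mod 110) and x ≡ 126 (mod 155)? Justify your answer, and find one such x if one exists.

Both moduli are multiples of 5 = gcd(110, 155), so any solution would satisfy x ≡ 62 and x ≡ 126 modulo 5 simultaneously.
But 62 mod 5 = 2 while 126 mod 5 = 1, a contradiction.
So no integer satisfies both congruences.

There is no such integer.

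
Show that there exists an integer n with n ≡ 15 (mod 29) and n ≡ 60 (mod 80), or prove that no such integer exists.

n = 1900

The moduli 29 and 80 are coprime, so by the Chinese Remainder Theorem a unique solution modulo 2320 exists.
Any solution of the first congruence is n = 15 + 29t; substituting into the second, 29t ≡ 60 − 15 ≡ 45 (mod 80).
Invert 29 mod 80 by the Euclidean algorithm: 80 = 2·29 + 22, 29 = 1·22 + 7, 22 = 3·7 + 1, 7 = 7·1 + 0; back-substituting, 1 = 22 − 3·7 = 22 − 3·(29 − 1·22) = −3·29 + 4·22 = −3·29 + 4·(80 − 2·29) = 4·80 − 11·29. Hence 29·(-11) ≡ 1, so 29⁻¹ ≡ -11 ≡ 69 (mod 80).
Multiplying by 69: t ≡ 69·45 = 3105 ≡ 65 (mod 80).
With t = 65: n = 15 + 29·65 = 1900.
Indeed 1900 ≡ 15 (mod 29) and 1900 ≡ 60 (mod 80).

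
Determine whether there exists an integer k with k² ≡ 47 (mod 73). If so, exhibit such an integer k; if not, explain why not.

73 is prime, so by Euler's criterion 47 is a square mod 73 iff 47^((73−1)/2) = 47^36 ≡ 1 (mod 73).
Repeated squaring mod 73: 47^2 = 2209 ≡ 19; 47^4 ≡ 19² = 361 ≡ 69; 47^8 ≡ 69² = 4761 ≡ 16; 47^16 ≡ 16² = 256 ≡ 37; 47^32 ≡ 37² = 1369 ≡ 55.
Since 36 = 32 + 4, 47^36 ≡ 55 · 69; multiplying out mod 73: 55·69 = 3795 ≡ 72. Thus 47^36 ≡ 72 ≡ −1 (mod 73).
The value −1 means 47 is a non-residue modulo 73, so k² ≡ 47 (mod 73) is impossible.

No such integer exists.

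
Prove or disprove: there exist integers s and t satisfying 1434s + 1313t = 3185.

1434 and 1313 are coprime, so 1434s + 1313t ranges over all of ℤ.
Dividing repeatedly: 1434 = 1·1313 + 121, 1313 = 10·121 + 103, 121 = 1·103 + 18, 103 = 5·18 + 13, 18 = 1·13 + 5, 13 = 2·5 + 3, 5 = 1·3 + 2, 3 = 1·2 + 1, 2 = 2·1 + 0.
Back-substituting, 1 = 3 − 1·2 = 3 − (5 − 1·3) = −5 + 2·3 = −5 + 2·(13 − 2·5) = 2·13 − 5·5 = 2·13 − 5·(18 − 1·13) = −5·18 + 7·13 = −5·18 + 7·(103 − 5·18) = 7·103 − 40·18 = 7·103 − 40·(121 − 1·103) = −40·121 + 47·103 = −40·121 + 47·(1313 − 10·121) = 47·1313 − 510·121 = 47·1313 − 510·(1434 − 1·1313) = −510·1434 + 557·1313; that is, 1434·(-510) + 1313·557 = 1.
Multiplying through by 3185: s = (-510)·3185 = -1624350, t = 557·3185 = 1774045 is a solution.
Shifting by a multiple of (1313, −1434) keeps it a solution: s = -1624350 + 1238·1313 = 1144, t = 1774045 − 1238·1434 = -1247.
Check: 1434·1144 + 1313·(-1247) = 1640496 − 1637311 = 3185. ✓

s = 1144, t = -1247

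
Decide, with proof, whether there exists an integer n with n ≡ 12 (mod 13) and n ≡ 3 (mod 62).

n = 623

Since 13 and 62 share no common factor, CRT says the pair of congruences has a solution (unique mod 806).
Any solution of the first congruence is n = 12 + 13t; substituting into the second, 13t ≡ 3 − 12 ≡ 53 (mod 62).
Since 13·43 = 559 = 9·62 + 1, the inverse of 13 mod 62 is 43.
Multiplying by 43: t ≡ 43·53 = 2279 ≡ 47 (mod 62).
With t = 47: n = 12 + 13·47 = 623.
Verify: 623 = 47·13 + 12 and 623 = 10·62 + 3. ✓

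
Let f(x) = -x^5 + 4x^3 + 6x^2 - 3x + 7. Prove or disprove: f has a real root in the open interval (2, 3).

f(2) = 25 and f(3) = -83, which have opposite signs.
As a polynomial, f is continuous on every closed interval.
By the Intermediate Value Theorem, f takes the value 0 somewhere in the open interval.

Yes, f has a root in the interval.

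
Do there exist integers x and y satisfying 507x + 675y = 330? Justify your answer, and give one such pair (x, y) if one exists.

gcd(507, 675) = 3, and 3 divides 330, so integer solutions exist.
Dividing through by 3 reduces the equation to 169x + 225y = 110.
Dividing repeatedly: 225 = 1·169 + 56, 169 = 3·56 + 1, 56 = 56·1 + 0.
Back-substituting, 1 = 169 − 3·56 = 169 − 3·(225 − 1·169) = −3·225 + 4·169; that is, 169·4 + 225·(-3) = 1.
Multiplying through by 110: x = 4·110 = 440, y = (-3)·110 = -330 is a solution.
The general solution is x = 440 + 225k, y = -330 − 169k; taking k = -1 gives the smaller pair x = 215, y = -161.
Check: 507·215 + 675·(-161) = 109005 − 108675 = 330. ✓

x = 215, y = -161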